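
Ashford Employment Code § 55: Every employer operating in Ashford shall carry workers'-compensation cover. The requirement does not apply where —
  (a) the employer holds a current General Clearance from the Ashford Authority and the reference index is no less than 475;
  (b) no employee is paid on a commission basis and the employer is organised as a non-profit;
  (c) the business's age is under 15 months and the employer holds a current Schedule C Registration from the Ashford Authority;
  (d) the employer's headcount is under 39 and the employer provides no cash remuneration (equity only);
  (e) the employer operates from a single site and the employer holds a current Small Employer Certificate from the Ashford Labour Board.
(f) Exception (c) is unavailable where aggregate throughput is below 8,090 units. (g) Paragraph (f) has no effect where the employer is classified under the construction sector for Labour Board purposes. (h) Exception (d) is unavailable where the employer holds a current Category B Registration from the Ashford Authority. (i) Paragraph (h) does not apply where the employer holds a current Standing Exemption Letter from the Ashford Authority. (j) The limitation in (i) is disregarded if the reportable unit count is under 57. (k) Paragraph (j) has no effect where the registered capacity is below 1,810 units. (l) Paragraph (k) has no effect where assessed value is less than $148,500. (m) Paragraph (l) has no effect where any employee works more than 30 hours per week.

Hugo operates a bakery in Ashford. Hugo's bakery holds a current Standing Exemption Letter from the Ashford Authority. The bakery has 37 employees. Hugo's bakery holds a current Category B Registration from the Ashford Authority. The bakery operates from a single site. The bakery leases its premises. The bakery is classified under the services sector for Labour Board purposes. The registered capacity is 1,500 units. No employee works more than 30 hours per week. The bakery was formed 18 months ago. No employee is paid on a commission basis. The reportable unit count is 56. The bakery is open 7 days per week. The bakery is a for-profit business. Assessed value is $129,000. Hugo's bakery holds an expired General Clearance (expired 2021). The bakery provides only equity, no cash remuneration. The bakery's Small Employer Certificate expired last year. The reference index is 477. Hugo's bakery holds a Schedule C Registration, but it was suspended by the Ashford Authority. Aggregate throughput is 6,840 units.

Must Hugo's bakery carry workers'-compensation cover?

Exception (a) does not apply: the General Clearance is not current.
Exception (b) does not apply: the employer is for-profit.
Exception (c) requires that the business's age is under 15 months; but the business's age is 18 months, not under 15 months, so (c) is unavailable.
Exception (d) is satisfied on its face — the employer's headcount is 37, under the 39 limit; remuneration is equity-only. However, paragraphs (h)–(m) must be considered: (h) applies — a current Category B Registration is held. (i) operates (a current Standing Exemption Letter is held), but is overridden by (j): (j) is engaged — the reportable unit count is 56, under the 57 limit. (k) would limit (j) — the registered capacity is 1,500 units, below the 1,810 units limit — but (l) sets (k) aside: (l) applies — assessed value is $129,000, less than the $148,500 limit. (m) does not operate here (no employee exceeds 30 hours/week), so (l) stands. Exception (d) does not apply.
Exception (e) does not apply: the Small Employer Certificate has expired.
No exception is made out. Hugo's bakery falls within the general rule.

Yes — Hugo's bakery must carry workers'-compensation cover.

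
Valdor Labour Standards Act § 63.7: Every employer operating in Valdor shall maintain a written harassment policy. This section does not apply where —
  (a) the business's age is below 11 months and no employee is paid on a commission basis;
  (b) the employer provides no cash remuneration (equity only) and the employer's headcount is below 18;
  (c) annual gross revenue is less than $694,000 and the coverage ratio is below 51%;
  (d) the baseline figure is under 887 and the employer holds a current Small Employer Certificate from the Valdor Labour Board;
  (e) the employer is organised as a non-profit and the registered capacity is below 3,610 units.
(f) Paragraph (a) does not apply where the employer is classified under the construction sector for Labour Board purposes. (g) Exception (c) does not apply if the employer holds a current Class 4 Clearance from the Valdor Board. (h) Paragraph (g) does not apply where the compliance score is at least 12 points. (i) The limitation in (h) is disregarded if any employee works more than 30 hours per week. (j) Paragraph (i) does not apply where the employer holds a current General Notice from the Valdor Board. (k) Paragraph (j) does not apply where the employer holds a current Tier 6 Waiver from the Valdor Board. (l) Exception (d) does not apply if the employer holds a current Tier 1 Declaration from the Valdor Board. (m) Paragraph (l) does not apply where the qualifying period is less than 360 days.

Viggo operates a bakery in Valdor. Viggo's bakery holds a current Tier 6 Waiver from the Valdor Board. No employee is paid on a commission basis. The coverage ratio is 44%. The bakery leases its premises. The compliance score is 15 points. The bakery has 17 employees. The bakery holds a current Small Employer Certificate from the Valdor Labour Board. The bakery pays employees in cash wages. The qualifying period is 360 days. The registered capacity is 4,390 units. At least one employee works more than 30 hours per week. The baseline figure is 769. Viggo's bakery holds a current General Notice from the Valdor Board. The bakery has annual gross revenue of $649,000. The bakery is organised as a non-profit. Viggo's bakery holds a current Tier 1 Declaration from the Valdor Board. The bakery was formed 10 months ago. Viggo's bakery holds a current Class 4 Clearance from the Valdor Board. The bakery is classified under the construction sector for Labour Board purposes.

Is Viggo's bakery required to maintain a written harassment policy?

Exception (a)'s conditions are all satisfied: the business's age is 10 months, below the 11 months limit; no employee is paid on commission. However, paragraph (f) must be considered: (f) operates — the bakery is classified under the construction sector. So (a) is unavailable.
Exception (b) fails — employees are paid cash wages.
Exception (c) is satisfied on its face — annual gross revenue is $649,000, less than the $694,000 limit; the coverage ratio is 44%, below the 51% limit. Turning to paragraphs (g)–(k): (g) operates against (c): a current Class 4 Clearance is held. (h) would limit (g) — the compliance score is 15 points, meeting the 12 points threshold — but (i) sets (h) aside: (i) operates against (h): at least one employee exceeds 30 hours/week. (j) applies (a current General Notice is held), but is overridden by (k): (k) operates against (j): a current Tier 6 Waiver is held. So (c) is unavailable.
Exception (d)'s conditions are all satisfied: the baseline figure is 769, under the 887 limit; a current Small Employer Certificate is held. However, paragraphs (l)–(m) must be considered: (l) is triggered — a current Tier 1 Declaration is held. (m) is not engaged (the qualifying period is 360 days, not less than 360 days), so (l) stands. Exception (d) does not apply.
Exception (e) requires that the registered capacity is below 3,610 units; but the registered capacity is 4,390 units, not below 3,610 units, so (e) is unavailable.
Every exception is unavailable, so the rule governs.

Yes — Viggo's bakery must maintain a written harassment policy.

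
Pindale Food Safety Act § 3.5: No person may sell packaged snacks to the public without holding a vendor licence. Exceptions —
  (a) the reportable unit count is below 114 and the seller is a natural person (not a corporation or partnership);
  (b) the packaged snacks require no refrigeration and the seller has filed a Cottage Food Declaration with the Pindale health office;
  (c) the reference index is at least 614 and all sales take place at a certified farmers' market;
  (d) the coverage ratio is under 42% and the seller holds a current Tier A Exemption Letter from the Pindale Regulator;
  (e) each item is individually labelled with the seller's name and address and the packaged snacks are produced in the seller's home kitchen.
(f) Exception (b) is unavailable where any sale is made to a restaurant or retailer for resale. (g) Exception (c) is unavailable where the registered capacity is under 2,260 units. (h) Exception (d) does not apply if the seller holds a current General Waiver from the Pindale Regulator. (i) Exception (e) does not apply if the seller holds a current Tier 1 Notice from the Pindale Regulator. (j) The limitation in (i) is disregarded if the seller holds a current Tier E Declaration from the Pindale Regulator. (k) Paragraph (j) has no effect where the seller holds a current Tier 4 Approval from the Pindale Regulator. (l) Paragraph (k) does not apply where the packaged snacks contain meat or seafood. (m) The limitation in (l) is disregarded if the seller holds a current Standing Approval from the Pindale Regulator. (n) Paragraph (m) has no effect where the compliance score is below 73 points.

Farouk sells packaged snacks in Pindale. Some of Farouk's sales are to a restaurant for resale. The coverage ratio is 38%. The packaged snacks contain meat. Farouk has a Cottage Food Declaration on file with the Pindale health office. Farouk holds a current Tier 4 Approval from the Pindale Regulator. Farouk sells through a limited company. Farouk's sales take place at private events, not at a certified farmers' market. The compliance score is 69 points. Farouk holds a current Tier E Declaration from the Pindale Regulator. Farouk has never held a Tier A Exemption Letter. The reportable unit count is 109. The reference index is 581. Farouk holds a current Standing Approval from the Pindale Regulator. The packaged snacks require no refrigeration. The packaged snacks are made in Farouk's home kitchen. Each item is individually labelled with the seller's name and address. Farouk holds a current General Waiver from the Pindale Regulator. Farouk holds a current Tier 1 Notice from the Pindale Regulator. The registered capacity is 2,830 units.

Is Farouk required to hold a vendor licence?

Exception (a) does not apply: the seller operates through a limited company.
All of (b)'s requirements are met (the packaged snacks are shelf-stable; a Cottage Food Declaration is on file). Turning to paragraph (f): (f) is triggered — some sales are to a restaurant for resale. (b) is therefore removed.
Exception (c) does not apply: the reference index is 581, short of 614.
Exception (d) fails — no current Tier A Exemption Letter is held.
Exception (e) is satisfied on its face — items are individually labelled; the packaged snacks are home-kitchen produced. Applying paragraphs (i)–(n): (i) applies (a current Tier 1 Notice is held), but is overridden by (j): (j) operates against (i): a current Tier E Declaration is held. (k) is engaged (a current Tier 4 Approval is held), but is overridden by (l): (l) operates against (k): the packaged snacks contain meat. (m) would limit (l) — a current Standing Approval is held — but (n) sets (m) aside: (n) operates against (m): the compliance score is 69 points, below the 73 points limit. So (e) applies.

No — exception (e) applies; Farouk is not required to hold a vendor licence.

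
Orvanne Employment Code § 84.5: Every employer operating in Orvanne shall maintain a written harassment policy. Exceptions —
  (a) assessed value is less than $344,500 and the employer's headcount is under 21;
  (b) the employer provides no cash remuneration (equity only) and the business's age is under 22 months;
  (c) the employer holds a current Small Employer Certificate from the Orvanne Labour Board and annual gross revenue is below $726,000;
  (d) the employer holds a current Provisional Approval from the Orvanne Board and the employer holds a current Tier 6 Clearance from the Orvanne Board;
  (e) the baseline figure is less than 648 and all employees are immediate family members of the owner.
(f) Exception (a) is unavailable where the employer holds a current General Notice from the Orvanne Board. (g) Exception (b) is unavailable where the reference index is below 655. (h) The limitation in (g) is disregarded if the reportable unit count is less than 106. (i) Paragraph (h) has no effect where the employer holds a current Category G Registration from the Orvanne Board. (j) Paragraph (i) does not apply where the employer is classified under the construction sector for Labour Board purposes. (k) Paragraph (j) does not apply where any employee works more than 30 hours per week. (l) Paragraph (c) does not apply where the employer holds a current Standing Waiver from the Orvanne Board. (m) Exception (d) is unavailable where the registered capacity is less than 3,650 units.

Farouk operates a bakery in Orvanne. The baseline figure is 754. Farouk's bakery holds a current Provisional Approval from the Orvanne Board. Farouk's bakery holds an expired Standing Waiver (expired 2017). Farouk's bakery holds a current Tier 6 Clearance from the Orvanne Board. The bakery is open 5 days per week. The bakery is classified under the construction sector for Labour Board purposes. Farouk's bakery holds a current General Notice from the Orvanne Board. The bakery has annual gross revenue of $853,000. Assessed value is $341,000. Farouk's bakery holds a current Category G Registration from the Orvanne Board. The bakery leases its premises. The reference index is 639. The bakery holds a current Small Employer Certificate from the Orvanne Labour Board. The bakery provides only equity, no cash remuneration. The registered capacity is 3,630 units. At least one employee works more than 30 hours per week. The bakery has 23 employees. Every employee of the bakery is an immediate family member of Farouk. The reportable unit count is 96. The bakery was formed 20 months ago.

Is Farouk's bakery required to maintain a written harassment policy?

Yes — Farouk's bakery must maintain a written harassment policy.

Exception (a) fails — the employer's headcount is 23, not under 21.
Exception (b)'s conditions are all satisfied: remuneration is equity-only; the business's age is 20 months, under the 22 months limit. But applying paragraphs (g)–(k): (g) operates — the reference index is 639, below the 655 limit. (h) is triggered (the reportable unit count is 96, less than the 106 limit), but is itself disapplied by (i): (i) applies — a current Category G Registration is held. (j) would limit (i) — the bakery is classified under the construction sector — but (k) sets (j) aside: (k) operates against (j): at least one employee exceeds 30 hours/week. So (b) is unavailable.
Exception (c) requires that annual gross revenue is below $726,000; but annual gross revenue is $853,000, not below $726,000, so (c) is unavailable.
All of (d)'s requirements are met (a current Provisional Approval is held; a current Tier 6 Clearance is held). Turning to paragraph (m): (m) operates against (d): the registered capacity is 3,630 units, less than the 3,650 units limit. So (d) is unavailable.
Exception (e) fails — the baseline figure is 754, not less than 648.
No exception applies. The general rule governs.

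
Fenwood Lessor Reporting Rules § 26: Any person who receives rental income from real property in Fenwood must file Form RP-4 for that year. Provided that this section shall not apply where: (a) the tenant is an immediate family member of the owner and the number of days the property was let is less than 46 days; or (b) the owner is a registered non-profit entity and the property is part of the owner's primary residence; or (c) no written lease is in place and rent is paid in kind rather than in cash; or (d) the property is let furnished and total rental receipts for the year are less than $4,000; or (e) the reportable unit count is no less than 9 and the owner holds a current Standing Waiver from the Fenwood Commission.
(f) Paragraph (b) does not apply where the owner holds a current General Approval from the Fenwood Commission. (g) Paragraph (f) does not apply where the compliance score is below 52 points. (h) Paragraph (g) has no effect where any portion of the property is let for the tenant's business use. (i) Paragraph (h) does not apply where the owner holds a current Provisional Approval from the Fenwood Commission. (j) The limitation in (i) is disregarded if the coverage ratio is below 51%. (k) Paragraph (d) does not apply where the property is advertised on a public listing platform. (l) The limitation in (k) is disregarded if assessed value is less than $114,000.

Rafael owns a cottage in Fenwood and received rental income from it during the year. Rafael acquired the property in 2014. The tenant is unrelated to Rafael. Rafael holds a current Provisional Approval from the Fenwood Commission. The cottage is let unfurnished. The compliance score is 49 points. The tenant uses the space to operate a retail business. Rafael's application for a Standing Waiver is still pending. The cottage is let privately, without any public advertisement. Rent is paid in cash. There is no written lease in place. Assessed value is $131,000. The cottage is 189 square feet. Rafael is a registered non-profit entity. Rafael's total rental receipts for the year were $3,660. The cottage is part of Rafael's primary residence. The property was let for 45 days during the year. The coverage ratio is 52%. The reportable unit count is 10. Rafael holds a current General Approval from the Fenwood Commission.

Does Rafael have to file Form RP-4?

Exception (a) requires that the tenant is an immediate family member of the owner; but the tenant is unrelated to the owner, so (a) is unavailable.
Exception (b): Rafael is a registered non-profit; the cottage is part of the primary residence — every condition holds. Under paragraphs (f)–(j): (f) operates (a current General Approval is held), but is displaced by (g): (g) operates against (f): the compliance score is 49 points, below the 52 points limit. (h) would limit (g) — the space is let for business use — but (i) sets (h) aside: (i) operates against (h): a current Provisional Approval is held. (j) is not engaged (the coverage ratio is 52%, not below 51%), so (i) stands. (b) remains available.
Exception (c) requires that rent is paid in kind rather than in cash; but rent is paid in cash, so (c) is unavailable.
Exception (d) does not apply: the property is let unfurnished.
Exception (e) requires that the owner holds a current Standing Waiver from the Fenwood Commission; but the Standing Waiver is not current, so (e) is unavailable.

No — exception (b) applies; Rafael is not required to file Form RP-4.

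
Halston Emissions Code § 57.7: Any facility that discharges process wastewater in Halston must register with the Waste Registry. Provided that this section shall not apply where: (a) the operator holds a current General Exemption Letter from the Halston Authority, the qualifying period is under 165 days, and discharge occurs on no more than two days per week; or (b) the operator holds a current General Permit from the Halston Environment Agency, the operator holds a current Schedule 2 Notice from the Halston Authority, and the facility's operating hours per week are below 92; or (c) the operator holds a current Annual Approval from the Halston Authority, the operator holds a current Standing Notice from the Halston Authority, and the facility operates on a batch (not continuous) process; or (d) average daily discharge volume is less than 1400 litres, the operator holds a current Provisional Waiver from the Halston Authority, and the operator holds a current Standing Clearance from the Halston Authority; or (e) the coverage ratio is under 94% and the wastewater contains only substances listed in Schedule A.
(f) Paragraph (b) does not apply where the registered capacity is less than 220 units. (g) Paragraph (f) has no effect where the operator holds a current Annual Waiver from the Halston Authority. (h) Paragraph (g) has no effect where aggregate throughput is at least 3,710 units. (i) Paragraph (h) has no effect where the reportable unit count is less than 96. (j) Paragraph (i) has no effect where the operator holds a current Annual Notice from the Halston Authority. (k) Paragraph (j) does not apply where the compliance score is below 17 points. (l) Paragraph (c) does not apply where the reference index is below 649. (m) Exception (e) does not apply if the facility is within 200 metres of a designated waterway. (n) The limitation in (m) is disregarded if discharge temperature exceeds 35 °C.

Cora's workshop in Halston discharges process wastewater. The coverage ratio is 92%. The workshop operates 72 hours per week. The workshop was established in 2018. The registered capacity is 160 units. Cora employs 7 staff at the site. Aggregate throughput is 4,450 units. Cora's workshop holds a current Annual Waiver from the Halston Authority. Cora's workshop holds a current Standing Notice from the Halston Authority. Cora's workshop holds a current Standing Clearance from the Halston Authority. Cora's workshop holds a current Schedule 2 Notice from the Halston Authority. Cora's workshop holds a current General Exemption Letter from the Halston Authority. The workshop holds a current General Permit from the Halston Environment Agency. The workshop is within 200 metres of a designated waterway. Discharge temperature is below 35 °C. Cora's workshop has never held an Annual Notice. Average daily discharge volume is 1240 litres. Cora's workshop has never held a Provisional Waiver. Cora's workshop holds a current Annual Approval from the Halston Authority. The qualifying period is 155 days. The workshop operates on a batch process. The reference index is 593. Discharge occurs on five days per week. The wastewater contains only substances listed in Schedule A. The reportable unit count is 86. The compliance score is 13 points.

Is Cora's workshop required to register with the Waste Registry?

Exception (a) does not apply: discharge occurs on five days per week.
All of (b)'s requirements are met (a current General Permit is held; a current Schedule 2 Notice is held; the facility's operating hours per week are 72, below the 92 limit). Applying paragraphs (f)–(k): (f) is triggered (the registered capacity is 160 units, less than the 220 units limit), but yields to (g): (g) operates — a current Annual Waiver is held. (h) would limit (g) — aggregate throughput is 4,450 units, meeting the 3,710 units threshold — but (i) sets (h) aside: (i) applies — the reportable unit count is 86, less than the 96 limit. (j), which would lift (i), is not engaged — there is no Annual Notice in force. So (b) applies.
Exception (c)'s conditions are all satisfied: a current Annual Approval is held; a current Standing Notice is held; the facility operates on a batch process. Turning to paragraph (l): (l) operates against (c): the reference index is 593, below the 649 limit. Exception (c) does not apply.
Exception (d) requires that the operator holds a current Provisional Waiver from the Halston Authority; but no current Provisional Waiver is held, so (d) is unavailable.
All of (e)'s requirements are met (the coverage ratio is 92%, under the 94% limit; the wastewater is Schedule-A-only). But applying paragraphs (m)–(n): (m) applies — the workshop is within 200 m of a designated waterway. (n), which would lift (m), is inapplicable — discharge temperature is below 35 °C. So (e) is unavailable.

No — exception (b) applies; Cora's workshop is not required to register with the Waste Registry.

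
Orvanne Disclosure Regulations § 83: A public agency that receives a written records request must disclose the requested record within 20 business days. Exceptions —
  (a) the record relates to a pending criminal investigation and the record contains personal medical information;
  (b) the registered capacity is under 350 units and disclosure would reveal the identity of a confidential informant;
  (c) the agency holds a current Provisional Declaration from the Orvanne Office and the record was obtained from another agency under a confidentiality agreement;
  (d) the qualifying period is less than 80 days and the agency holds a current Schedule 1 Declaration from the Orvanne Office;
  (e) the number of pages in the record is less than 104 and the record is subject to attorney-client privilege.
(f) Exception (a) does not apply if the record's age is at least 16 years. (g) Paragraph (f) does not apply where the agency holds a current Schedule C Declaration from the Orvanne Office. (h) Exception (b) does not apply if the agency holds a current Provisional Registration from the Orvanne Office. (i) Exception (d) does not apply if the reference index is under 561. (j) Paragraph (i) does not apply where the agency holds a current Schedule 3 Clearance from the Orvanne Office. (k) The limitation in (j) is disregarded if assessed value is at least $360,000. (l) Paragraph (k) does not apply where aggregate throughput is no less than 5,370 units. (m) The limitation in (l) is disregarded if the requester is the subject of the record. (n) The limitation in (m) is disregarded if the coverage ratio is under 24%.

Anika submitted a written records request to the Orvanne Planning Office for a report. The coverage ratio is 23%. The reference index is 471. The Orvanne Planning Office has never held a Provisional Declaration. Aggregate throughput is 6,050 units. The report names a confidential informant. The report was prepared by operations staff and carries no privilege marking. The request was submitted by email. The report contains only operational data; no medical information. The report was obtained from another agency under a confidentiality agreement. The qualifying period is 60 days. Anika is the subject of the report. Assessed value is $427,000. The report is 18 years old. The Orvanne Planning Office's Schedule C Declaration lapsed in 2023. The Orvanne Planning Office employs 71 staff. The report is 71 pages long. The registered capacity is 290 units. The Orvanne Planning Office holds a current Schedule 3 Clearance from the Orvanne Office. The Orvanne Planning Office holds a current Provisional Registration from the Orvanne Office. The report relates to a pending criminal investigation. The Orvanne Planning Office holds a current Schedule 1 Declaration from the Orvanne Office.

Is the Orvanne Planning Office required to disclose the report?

No — exception (d) applies; the Orvanne Planning Office is not required to disclose the report.

Exception (a) does not apply: the report contains only operational data.
All of (b)'s requirements are met (the registered capacity is 290 units, under the 350 units limit; the report names a confidential informant). Turning to paragraph (h): (h) operates against (b): a current Provisional Registration is held. So (b) is unavailable.
Exception (c) requires that the agency holds a current Provisional Declaration from the Orvanne Office; but the Provisional Declaration is not current, so (c) is unavailable.
Exception (d) is satisfied on its face — the qualifying period is 60 days, less than the 80 days limit; a current Schedule 1 Declaration is held. As to paragraphs (i)–(n): (i) would limit (d) — the reference index is 471, under the 561 limit — but (j) sets (i) aside: (j) operates against (i): a current Schedule 3 Clearance is held. (k) would limit (j) — assessed value is $427,000, meeting the $360,000 threshold — but (l) sets (k) aside: (l) operates against (k): aggregate throughput is 6,050 units, meeting the 5,370 units threshold. (m) would limit (l) — Anika is the subject of the report — but (n) sets (m) aside: (n) is engaged — the coverage ratio is 23%, under the 24% limit. So (d) applies.
Exception (e) requires that the record is subject to attorney-client privilege; but the report carries no privilege marking, so (e) is unavailable.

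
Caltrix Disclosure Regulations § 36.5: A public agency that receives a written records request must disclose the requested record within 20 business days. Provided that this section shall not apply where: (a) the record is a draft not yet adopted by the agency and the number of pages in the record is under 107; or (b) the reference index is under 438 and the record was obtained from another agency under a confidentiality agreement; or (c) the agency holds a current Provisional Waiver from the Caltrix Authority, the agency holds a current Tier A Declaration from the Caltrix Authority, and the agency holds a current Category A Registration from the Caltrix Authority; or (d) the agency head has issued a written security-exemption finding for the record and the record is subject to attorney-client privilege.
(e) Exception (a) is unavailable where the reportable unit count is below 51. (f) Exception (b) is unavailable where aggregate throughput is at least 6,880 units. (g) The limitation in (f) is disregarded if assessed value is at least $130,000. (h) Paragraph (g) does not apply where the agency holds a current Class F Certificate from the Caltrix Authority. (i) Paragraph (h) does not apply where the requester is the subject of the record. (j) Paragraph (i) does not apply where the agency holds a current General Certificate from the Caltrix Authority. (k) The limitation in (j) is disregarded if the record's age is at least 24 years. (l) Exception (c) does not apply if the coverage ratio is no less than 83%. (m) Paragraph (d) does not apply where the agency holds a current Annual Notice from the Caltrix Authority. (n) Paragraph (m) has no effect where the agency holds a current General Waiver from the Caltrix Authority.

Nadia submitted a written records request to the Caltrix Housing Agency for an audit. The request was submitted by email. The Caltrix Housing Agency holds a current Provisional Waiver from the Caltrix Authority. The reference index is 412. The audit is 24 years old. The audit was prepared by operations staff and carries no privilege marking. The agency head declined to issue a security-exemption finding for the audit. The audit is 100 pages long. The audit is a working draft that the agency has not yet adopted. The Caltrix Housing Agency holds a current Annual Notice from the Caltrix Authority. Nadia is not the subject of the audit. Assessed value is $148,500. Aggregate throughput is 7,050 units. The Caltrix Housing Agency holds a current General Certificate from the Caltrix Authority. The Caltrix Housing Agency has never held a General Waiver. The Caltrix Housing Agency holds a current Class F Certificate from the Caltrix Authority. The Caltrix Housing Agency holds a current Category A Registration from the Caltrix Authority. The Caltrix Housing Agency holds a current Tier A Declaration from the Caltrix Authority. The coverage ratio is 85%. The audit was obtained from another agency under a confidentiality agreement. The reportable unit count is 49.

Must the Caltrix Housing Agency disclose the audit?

Yes — the Caltrix Housing Agency must disclose the audit.

All of (a)'s requirements are met (the audit is an unadopted draft; the number of pages in the record is 100, under the 107 limit). However, paragraph (e) must be considered: (e) operates against (a): the reportable unit count is 49, below the 51 limit. (a) is therefore removed.
Exception (b)'s conditions are all satisfied: the reference index is 412, under the 438 limit; the audit was obtained under a confidentiality agreement. But applying paragraphs (f)–(k): (f) operates against (b): aggregate throughput is 7,050 units, meeting the 6,880 units threshold. (g) is triggered (assessed value is $148,500, meeting the $130,000 threshold), but is overridden by (h): (h) operates against (g): a current Class F Certificate is held. (i) is not triggered (Nadia is not the subject of the audit), so (h) stands. So (b) is unavailable.
All of (c)'s requirements are met (a current Provisional Waiver is held; a current Tier A Declaration is held; a current Category A Registration is held). Turning to paragraph (l): (l) is triggered — the coverage ratio is 85%, meeting the 83% threshold. Exception (c) does not apply.
Exception (d) does not apply: the agency head declined to issue a security-exemption finding.
No exception is made out. the Caltrix Housing Agency falls within the general rule.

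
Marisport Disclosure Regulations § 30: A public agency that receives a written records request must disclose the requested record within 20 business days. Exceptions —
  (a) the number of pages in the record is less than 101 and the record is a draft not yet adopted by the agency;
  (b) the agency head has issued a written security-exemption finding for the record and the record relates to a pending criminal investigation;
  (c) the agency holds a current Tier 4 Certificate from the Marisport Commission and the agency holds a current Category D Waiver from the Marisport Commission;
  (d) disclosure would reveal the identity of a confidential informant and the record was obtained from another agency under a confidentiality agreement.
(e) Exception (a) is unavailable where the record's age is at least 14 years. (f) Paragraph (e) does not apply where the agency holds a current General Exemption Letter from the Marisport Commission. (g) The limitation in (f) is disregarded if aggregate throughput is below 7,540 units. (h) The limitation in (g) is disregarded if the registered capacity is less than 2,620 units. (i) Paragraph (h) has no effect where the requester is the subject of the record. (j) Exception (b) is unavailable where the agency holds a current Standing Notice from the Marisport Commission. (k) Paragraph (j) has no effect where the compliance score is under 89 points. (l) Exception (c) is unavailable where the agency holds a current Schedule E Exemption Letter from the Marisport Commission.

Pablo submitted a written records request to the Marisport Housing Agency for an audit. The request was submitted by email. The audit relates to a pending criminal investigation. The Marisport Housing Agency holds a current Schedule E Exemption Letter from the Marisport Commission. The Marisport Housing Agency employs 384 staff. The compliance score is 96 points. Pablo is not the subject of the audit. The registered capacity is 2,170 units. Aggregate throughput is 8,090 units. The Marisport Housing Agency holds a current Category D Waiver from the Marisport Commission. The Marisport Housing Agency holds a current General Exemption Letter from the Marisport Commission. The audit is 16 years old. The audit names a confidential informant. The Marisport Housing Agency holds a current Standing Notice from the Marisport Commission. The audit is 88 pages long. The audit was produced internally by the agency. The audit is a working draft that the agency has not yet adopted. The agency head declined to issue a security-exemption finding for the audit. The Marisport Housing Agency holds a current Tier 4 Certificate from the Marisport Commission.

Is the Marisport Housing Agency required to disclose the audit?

All of (a)'s requirements are met (the number of pages in the record is 88, less than the 101 limit; the audit is an unadopted draft). Under paragraphs (e)–(i): (e) would limit (a) — the record's age is 16 years, meeting the 14 years threshold — but (f) sets (e) aside: (f) applies — a current General Exemption Letter is held. (g) is not engaged (aggregate throughput is 8,090 units, not below 7,540 units), so (f) stands. Exception (a) stands.
Exception (b) does not apply: the agency head declined to issue a security-exemption finding.
Exception (c) is satisfied on its face — a current Tier 4 Certificate is held; a current Category D Waiver is held. However, paragraph (l) must be considered: (l) operates against (c): a current Schedule E Exemption Letter is held. (c) is therefore removed.
Exception (d) does not apply: the audit was produced internally.

No — exception (a) applies; the Marisport Housing Agency is not required to disclose the audit.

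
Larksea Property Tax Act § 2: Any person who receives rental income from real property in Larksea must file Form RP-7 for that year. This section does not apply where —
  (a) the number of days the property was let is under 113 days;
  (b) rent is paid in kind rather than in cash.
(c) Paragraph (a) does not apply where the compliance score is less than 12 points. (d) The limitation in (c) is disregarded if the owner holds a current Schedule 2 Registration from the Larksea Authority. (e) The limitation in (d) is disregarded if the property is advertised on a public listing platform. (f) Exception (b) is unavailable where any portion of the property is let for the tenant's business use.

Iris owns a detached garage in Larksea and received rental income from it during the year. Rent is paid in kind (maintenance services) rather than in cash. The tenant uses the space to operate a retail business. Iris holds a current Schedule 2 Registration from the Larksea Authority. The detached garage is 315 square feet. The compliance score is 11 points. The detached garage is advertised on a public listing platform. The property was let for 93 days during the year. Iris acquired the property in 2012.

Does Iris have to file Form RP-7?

Exception (a) is satisfied on its face — the number of days the property was let is 93 days, under the 113 days limit. But: (c) operates — the compliance score is 11 points, less than the 12 points limit. (d) is triggered (a current Schedule 2 Registration is held), but is overridden by (e): (e) operates against (d): the property is publicly advertised. Exception (a) does not apply.
All of (b)'s requirements are met (rent is paid in kind). But applying paragraph (f): (f) operates against (b): the space is let for business use. (b) is therefore removed.
None of the exceptions is available; § 2 applies in full.

Yes — Iris must file Form RP-7.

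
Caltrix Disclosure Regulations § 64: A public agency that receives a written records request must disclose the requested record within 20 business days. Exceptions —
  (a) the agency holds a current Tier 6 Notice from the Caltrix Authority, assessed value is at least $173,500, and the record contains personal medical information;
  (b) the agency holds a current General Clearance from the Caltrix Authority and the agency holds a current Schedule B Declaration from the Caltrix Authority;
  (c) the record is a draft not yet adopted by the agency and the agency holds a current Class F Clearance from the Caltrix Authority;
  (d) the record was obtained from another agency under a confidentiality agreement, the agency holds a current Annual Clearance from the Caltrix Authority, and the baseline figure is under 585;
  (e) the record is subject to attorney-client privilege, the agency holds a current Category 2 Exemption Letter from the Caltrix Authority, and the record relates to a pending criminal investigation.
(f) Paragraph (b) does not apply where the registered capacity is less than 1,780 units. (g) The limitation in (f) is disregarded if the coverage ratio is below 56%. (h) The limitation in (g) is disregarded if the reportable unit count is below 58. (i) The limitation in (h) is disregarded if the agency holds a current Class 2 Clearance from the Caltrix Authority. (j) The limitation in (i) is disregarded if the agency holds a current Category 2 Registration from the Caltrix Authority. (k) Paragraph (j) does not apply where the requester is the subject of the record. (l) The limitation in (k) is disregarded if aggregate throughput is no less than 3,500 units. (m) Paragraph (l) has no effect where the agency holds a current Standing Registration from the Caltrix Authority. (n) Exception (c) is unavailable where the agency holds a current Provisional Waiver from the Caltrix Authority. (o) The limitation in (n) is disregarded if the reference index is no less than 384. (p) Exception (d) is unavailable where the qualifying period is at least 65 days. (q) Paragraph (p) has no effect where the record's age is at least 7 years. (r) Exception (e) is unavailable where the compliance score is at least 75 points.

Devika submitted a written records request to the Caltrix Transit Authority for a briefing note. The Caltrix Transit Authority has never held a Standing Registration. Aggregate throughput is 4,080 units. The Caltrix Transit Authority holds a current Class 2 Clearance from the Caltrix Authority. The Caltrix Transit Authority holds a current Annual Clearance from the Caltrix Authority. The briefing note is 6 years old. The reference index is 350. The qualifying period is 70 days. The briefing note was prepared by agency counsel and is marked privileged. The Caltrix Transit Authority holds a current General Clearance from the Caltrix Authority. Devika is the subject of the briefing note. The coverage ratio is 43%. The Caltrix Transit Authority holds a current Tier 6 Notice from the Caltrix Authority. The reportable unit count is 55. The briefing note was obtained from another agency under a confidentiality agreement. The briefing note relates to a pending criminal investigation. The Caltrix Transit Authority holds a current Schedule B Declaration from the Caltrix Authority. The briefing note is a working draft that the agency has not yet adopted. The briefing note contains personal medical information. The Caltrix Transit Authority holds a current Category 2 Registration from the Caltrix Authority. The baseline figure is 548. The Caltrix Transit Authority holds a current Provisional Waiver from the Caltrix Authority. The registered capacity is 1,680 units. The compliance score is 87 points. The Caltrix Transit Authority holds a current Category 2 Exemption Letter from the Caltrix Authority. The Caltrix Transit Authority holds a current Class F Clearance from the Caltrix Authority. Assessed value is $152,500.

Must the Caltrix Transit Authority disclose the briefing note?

Exception (a) requires that assessed value is at least $173,500; but assessed value is $152,500, short of $173,500, so (a) is unavailable.
Exception (b): a current General Clearance is held; a current Schedule B Declaration is held — every condition holds. But: (f) is engaged — the registered capacity is 1,680 units, less than the 1,780 units limit. (g) would limit (f) — the coverage ratio is 43%, below the 56% limit — but (h) sets (g) aside: (h) is engaged — the reportable unit count is 55, below the 58 limit. (i) would limit (h) — a current Class 2 Clearance is held — but (j) sets (i) aside: (j) is triggered — a current Category 2 Registration is held. (k) operates (Devika is the subject of the briefing note), but is displaced by (l): (l) operates against (k): aggregate throughput is 4,080 units, meeting the 3,500 units threshold. (m), which would lift (l), does not operate here — no current Standing Registration is held. (b) is therefore removed.
Exception (c) is satisfied on its face — the briefing note is an unadopted draft; a current Class F Clearance is held. Turning to paragraphs (n)–(o): (n) operates against (c): a current Provisional Waiver is held. (o), which would lift (n), is inapplicable — the reference index is 350, short of 384. (c) is therefore removed.
Exception (d): the briefing note was obtained under a confidentiality agreement; a current Annual Clearance is held; the baseline figure is 548, under the 585 limit — every condition holds. Turning to paragraphs (p)–(q): (p) is triggered — the qualifying period is 70 days, meeting the 65 days threshold. (q) does not operate here (the record's age is 6 years, short of 7 years), so (p) stands. (d) is therefore removed.
Exception (e): the briefing note is privileged; a current Category 2 Exemption Letter is held; the briefing note relates to a pending investigation — every condition holds. But applying paragraph (r): (r) applies — the compliance score is 87 points, meeting the 75 points threshold. (e) is therefore removed.
No exception applies. The general rule governs.

Yes — the Caltrix Transit Authority must disclose the briefing note.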